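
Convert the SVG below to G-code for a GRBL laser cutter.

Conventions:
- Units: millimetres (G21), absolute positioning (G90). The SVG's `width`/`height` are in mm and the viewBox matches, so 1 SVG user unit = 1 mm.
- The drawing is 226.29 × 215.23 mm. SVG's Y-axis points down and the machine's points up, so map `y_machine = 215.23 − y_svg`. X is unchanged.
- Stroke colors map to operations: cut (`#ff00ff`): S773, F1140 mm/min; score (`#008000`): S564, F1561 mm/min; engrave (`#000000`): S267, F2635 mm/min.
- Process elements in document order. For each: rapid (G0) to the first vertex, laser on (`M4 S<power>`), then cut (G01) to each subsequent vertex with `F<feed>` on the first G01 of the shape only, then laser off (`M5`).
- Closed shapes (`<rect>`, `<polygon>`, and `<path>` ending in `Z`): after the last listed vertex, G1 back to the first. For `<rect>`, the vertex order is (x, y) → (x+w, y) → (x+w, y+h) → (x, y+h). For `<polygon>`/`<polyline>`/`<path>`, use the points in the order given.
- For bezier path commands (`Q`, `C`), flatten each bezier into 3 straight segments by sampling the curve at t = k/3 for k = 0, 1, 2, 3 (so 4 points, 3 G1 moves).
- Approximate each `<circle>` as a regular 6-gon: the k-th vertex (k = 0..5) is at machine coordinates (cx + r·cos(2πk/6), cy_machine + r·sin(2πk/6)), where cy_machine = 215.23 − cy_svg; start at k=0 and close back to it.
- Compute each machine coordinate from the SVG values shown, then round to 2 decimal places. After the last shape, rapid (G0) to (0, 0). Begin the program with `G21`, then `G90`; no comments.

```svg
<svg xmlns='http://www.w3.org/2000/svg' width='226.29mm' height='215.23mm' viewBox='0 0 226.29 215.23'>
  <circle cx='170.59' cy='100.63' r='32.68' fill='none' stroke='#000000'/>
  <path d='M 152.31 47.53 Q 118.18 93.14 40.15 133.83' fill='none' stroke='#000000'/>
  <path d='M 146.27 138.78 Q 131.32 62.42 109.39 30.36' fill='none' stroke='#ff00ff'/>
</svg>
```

G21
G90
G0 X203.27 Y114.60
M4 S267
G01 X186.93 Y142.90 F2635
G01 X154.25 Y142.90
G01 X137.91 Y114.60
G01 X154.25 Y86.30
G01 X186.93 Y86.30
G01 X203.27 Y114.60
M5
G0 X152.31 Y167.70
M4 S267
G01 X124.68 Y137.84 F2635
G01 X87.29 Y109.07
G01 X40.15 Y81.40
M5
G0 X146.27 Y76.45
M4 S773
G01 X135.53 Y122.43 F1140
G01 X123.23 Y158.57
G01 X109.39 Y184.87
M5
G0 X0.00 Y0.00

viewBox `0 0 226.29 215.23` with mm width/height → 1 unit = 1 mm. Flip: y_m = 215.23 − y_svg.

**Shape 1** — `<circle>` circle, stroke `#000000` → engrave (S267, F2635). Machine vertices: (203.27,114.60) → (186.93,142.90) → (154.25,142.90) → (137.91,114.60) → (154.25,86.30) → (186.93,86.30) → (203.27,114.60). Closed: final G1 returns to the first vertex.

**Shape 2** — `<path>` quadratic bezier, stroke `#000000` → engrave (S267, F2635). Control points (SVG): P0=(152.31,47.53), P1=(118.18,93.14), P2=(40.15,133.83); sampled at t=k/3. Machine vertices: (152.31,167.70) → (124.68,137.84) → (87.29,109.07) → (40.15,81.40). Open path.

**Shape 3** — `<path>` quadratic bezier, stroke `#ff00ff` → cut (S773, F1140). Control points (SVG): P0=(146.27,138.78), P1=(131.32,62.42), P2=(109.39,30.36); sampled at t=k/3. Machine vertices: (146.27,76.45) → (135.53,122.43) → (123.23,158.57) → (109.39,184.87). Open path.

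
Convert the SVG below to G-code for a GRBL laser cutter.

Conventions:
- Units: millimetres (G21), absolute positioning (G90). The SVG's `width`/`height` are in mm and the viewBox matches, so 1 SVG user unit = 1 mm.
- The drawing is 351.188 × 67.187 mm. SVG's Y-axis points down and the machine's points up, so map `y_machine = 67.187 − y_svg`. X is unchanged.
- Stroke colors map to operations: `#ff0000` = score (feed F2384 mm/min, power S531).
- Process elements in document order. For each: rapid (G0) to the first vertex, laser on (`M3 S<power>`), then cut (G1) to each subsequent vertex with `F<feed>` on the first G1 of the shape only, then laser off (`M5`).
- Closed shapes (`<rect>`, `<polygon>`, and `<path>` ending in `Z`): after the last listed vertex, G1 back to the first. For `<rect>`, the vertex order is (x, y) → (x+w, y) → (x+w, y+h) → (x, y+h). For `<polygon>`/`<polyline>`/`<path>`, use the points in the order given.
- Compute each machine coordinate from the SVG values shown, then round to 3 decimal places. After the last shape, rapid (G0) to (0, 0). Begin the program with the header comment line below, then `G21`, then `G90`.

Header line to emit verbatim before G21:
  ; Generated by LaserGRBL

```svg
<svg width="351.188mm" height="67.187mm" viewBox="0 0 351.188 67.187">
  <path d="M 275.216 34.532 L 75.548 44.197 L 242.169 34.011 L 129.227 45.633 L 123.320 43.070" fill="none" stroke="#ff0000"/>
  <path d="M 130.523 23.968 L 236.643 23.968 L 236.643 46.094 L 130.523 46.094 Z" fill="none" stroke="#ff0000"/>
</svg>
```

viewBox `0 0 351.188 67.187` with mm width/height → 1 unit = 1 mm. Flip: y_m = 67.187 − y_svg.

**Shape 1** — `<path>` open polyline, stroke `#ff0000` → score (S531, F2384). Machine vertices: (275.216,32.655) → (75.548,22.990) → (242.169,33.176) → (129.227,21.554) → (123.320,24.117). Open path.

**Shape 2** — `<path>` rectangle, stroke `#ff0000` → score (S531, F2384). Machine vertices: (130.523,43.219) → (236.643,43.219) → (236.643,21.093) → (130.523,21.093) → (130.523,43.219). Closed: final G1 returns to the first vertex.

; Generated by LaserGRBL
G21
G90
G0 X275.216 Y32.655
M3 S531
G1 X75.548 Y22.990 F2384
G1 X242.169 Y33.176
G1 X129.227 Y21.554
G1 X123.320 Y24.117
M5
G0 X130.523 Y43.219
M3 S531
G1 X236.643 Y43.219 F2384
G1 X236.643 Y21.093
G1 X130.523 Y21.093
G1 X130.523 Y43.219
M5
G0 X0.000 Y0.000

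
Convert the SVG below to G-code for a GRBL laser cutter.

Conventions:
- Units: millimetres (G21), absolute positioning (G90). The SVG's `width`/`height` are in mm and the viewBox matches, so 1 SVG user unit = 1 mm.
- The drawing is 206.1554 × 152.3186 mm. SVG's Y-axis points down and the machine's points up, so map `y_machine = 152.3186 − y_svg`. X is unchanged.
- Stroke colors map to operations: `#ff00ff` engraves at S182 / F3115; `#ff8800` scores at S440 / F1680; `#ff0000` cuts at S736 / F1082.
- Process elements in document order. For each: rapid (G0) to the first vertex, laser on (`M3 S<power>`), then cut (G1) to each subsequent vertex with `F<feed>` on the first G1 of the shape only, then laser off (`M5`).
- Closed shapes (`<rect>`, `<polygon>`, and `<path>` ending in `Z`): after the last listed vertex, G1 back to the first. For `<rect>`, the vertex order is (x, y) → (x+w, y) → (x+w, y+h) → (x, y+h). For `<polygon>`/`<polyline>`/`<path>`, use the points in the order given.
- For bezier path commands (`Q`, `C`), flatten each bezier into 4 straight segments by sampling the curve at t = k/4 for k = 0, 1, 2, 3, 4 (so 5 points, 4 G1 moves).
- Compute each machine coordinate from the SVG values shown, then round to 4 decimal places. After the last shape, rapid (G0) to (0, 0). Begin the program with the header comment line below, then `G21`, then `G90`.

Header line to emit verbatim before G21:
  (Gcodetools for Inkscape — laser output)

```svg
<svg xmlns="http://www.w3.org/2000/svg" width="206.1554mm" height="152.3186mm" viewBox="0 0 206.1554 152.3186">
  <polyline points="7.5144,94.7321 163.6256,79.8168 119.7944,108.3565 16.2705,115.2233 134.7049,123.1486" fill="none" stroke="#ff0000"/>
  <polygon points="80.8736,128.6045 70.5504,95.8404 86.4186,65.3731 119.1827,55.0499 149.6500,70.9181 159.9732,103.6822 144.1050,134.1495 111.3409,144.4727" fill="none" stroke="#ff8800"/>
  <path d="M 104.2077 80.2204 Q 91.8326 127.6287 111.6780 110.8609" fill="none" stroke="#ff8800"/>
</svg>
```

(Gcodetools for Inkscape — laser output)
G21
G90
G0 X7.5144 Y57.5865
M3 S736
G1 X163.6256 Y72.5018 F1082
G1 X119.7944 Y43.9621
G1 X16.2705 Y37.0953
G1 X134.7049 Y29.1700
M5
G0 X80.8736 Y23.7141
M3 S440
G1 X70.5504 Y56.4782 F1680
G1 X86.4186 Y86.9455
G1 X119.1827 Y97.2687
G1 X149.6500 Y81.4005
G1 X159.9732 Y48.6364
G1 X144.1050 Y18.1691
G1 X111.3409 Y7.8459
G1 X80.8736 Y23.7141
M5
G0 X104.2077 Y72.0982
M3 S440
G1 X100.0339 Y52.4051 F1680
G1 X99.8877 Y40.7339
G1 X103.7691 Y37.0848
G1 X111.6780 Y41.4577
M5
G0 X0.0000 Y0.0000

1 u = 1 mm; y_m = 152.3186 − y.

[1] `<polyline>` open polyline, #ff0000→cut S736 F1082: (7.5144,57.5865) → (163.6256,72.5018) → (119.7944,43.9621) → (16.2705,37.0953) → (134.7049,29.1700)

[2] `<polygon>` regular polygon, #ff8800→score S440 F1680: (80.8736,23.7141) → (70.5504,56.4782) → (86.4186,86.9455) → (119.1827,97.2687) → (149.6500,81.4005) → (159.9732,48.6364) → (144.1050,18.1691) → (111.3409,7.8459) → (80.8736,23.7141) (closed)

[3] `<path>` quadratic bezier, #ff8800→score S440 F1680: (104.2077,72.0982) → (100.0339,52.4051) → (99.8877,40.7339) → (103.7691,37.0848) → (111.6780,41.4577)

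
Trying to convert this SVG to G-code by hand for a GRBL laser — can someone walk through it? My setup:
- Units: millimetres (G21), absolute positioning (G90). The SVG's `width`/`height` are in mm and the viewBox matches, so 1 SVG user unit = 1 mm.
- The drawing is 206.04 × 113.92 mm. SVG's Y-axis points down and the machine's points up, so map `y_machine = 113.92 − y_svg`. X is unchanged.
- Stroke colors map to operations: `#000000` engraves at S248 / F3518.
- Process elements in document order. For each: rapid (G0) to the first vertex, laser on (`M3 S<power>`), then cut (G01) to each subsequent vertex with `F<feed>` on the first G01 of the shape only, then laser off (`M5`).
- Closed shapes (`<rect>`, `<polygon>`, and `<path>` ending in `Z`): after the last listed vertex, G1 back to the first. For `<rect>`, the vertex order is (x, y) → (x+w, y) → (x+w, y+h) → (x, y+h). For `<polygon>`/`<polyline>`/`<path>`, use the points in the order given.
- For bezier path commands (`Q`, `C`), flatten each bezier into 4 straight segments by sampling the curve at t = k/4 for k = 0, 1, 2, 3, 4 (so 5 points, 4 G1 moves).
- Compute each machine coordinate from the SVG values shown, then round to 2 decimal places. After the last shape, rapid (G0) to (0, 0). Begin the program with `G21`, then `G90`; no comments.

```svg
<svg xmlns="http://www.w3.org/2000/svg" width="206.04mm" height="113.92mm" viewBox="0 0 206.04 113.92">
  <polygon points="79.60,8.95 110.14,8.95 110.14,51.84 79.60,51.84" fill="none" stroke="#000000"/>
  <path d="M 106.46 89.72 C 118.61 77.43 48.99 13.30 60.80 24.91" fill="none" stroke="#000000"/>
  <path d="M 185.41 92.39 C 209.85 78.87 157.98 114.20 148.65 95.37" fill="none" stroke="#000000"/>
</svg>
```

1 u = 1 mm; y_m = 113.92 − y.

[1] `<polygon>` rectangle, #000000→engrave S248 F3518: (79.60,104.97) → (110.14,104.97) → (110.14,62.08) → (79.60,62.08) → (79.60,104.97) (closed)

[2] `<path>` cubic bezier, #000000→engrave S248 F3518: (106.46,24.20) → (102.79,41.14) → (83.76,65.57) → (64.66,85.51) → (60.80,89.01)

[3] `<path>` cubic bezier, #000000→engrave S248 F3518: (185.41,21.53) → (191.29,24.12) → (179.69,18.05) → (161.77,12.97) → (148.65,18.55)

G21
G90
G0 X79.60 Y104.97
M3 S248
G01 X110.14 Y104.97 F3518
G01 X110.14 Y62.08
G01 X79.60 Y62.08
G01 X79.60 Y104.97
M5
G0 X106.46 Y24.20
M3 S248
G01 X102.79 Y41.14 F3518
G01 X83.76 Y65.57
G01 X64.66 Y85.51
G01 X60.80 Y89.01
M5
G0 X185.41 Y21.53
M3 S248
G01 X191.29 Y24.12 F3518
G01 X179.69 Y18.05
G01 X161.77 Y12.97
G01 X148.65 Y18.55
M5
G0 X0.00 Y0.00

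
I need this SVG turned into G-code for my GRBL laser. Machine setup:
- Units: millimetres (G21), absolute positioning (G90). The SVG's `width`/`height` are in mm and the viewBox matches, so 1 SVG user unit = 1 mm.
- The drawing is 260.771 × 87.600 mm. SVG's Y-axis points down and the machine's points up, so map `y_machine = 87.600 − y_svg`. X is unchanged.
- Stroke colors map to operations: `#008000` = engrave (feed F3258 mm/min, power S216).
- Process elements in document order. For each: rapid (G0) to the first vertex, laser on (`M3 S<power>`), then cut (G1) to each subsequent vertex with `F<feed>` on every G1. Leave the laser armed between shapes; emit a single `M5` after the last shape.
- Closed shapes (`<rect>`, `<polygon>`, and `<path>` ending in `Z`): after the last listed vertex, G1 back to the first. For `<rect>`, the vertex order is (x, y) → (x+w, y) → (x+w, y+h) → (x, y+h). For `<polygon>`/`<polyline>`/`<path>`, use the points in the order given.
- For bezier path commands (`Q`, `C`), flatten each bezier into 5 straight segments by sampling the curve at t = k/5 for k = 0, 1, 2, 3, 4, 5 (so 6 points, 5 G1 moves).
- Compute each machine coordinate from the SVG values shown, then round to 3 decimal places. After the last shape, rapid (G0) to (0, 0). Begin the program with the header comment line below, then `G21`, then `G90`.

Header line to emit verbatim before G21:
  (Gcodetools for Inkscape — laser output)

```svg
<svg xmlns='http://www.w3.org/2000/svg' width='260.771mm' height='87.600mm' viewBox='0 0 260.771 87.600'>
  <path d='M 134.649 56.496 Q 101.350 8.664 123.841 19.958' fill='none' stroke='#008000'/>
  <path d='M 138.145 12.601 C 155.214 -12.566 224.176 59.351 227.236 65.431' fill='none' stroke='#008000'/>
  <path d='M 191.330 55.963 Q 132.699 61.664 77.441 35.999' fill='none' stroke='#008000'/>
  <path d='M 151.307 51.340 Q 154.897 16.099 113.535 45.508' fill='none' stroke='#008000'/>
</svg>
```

(Gcodetools for Inkscape — laser output)
G21
G90
G0 X134.649 Y31.104
M3 S216
G1 X123.561 Y47.872 F3258
G1 X116.936 Y59.909 F3258
G1 X114.775 Y67.217 F3258
G1 X117.076 Y69.795 F3258
G1 X123.841 Y67.642 F3258
G0 X138.145 Y74.999
M3 S216
G1 X153.671 Y79.752 F3258
G1 X175.998 Y69.026 F3258
G1 X199.470 Y50.640 F3258
G1 X218.434 Y32.414 F3258
G1 X227.236 Y22.169 F3258
G0 X191.330 Y31.637
M3 S216
G1 X168.013 Y30.611 F3258
G1 X144.965 Y32.095 F3258
G1 X122.187 Y36.088 F3258
G1 X99.679 Y42.590 F3258
G1 X77.441 Y51.601 F3258
G0 X151.307 Y36.260
M3 S216
G1 X150.945 Y47.770 F3258
G1 X146.987 Y54.109 F3258
G1 X139.432 Y55.275 F3258
G1 X128.282 Y51.270 F3258
G1 X113.535 Y42.092 F3258
M5
G0 X0.000 Y0.000

viewBox `0 0 260.771 87.600` with mm width/height → 1 unit = 1 mm. Flip: y_m = 87.600 − y_svg.

**Shape 1** — `<path>` quadratic bezier, stroke `#008000` → engrave (S216, F3258). Control points (SVG): P0=(134.649,56.496), P1=(101.350,8.664), P2=(123.841,19.958); sampled at t=k/5. Machine vertices: (134.649,31.104) → (123.561,47.872) → (116.936,59.909) → (114.775,67.217) → (117.076,69.795) → (123.841,67.642). Open path.

**Shape 2** — `<path>` cubic bezier, stroke `#008000` → engrave (S216, F3258). Control points (SVG): P0=(138.145,12.601), P1=(155.214,-12.566), P2=(224.176,59.351), P3=(227.236,65.431); sampled at t=k/5. Machine vertices: (138.145,74.999) → (153.671,79.752) → (175.998,69.026) → (199.470,50.640) → (218.434,32.414) → (227.236,22.169). Open path.

**Shape 3** — `<path>` quadratic bezier, stroke `#008000` → engrave (S216, F3258). Control points (SVG): P0=(191.330,55.963), P1=(132.699,61.664), P2=(77.441,35.999); sampled at t=k/5. Machine vertices: (191.330,31.637) → (168.013,30.611) → (144.965,32.095) → (122.187,36.088) → (99.679,42.590) → (77.441,51.601). Open path.

**Shape 4** — `<path>` quadratic bezier, stroke `#008000` → engrave (S216, F3258). Control points (SVG): P0=(151.307,51.340), P1=(154.897,16.099), P2=(113.535,45.508); sampled at t=k/5. Machine vertices: (151.307,36.260) → (150.945,47.770) → (146.987,54.109) → (139.432,55.275) → (128.282,51.270) → (113.535,42.092). Open path.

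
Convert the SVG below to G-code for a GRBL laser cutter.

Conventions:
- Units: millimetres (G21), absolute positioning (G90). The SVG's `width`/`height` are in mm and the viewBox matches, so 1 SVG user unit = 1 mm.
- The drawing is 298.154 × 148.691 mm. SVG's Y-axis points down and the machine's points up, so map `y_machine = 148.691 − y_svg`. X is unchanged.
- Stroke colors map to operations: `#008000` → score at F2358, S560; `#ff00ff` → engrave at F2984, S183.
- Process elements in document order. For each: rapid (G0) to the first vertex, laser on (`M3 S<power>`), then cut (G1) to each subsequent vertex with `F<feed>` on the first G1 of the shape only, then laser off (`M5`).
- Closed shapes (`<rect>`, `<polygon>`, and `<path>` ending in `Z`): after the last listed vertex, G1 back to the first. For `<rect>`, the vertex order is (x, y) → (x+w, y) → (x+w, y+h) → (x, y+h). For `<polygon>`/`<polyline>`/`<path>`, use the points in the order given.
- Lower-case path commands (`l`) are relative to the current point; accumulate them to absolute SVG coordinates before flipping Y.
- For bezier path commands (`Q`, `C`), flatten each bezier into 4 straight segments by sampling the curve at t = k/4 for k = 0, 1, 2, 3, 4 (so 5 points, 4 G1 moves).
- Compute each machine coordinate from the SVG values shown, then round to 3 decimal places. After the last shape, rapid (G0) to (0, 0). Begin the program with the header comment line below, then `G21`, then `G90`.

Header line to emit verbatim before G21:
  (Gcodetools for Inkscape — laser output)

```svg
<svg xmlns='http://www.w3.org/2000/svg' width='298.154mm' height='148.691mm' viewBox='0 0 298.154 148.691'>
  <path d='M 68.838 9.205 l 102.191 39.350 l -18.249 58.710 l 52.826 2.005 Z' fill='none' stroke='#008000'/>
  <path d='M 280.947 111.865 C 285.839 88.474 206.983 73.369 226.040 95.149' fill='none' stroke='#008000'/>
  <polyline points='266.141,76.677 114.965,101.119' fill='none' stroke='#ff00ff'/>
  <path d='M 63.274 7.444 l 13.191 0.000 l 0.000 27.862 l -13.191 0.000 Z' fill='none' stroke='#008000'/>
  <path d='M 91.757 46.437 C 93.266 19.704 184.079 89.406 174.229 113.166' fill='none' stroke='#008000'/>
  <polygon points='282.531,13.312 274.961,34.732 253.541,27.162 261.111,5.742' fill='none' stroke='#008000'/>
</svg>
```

(Gcodetools for Inkscape — laser output)
G21
G90
G0 X68.838 Y139.486
M3 S560
G1 X171.029 Y100.136 F2358
G1 X152.780 Y41.426
G1 X205.606 Y39.421
G1 X68.838 Y139.486
M5
G0 X280.947 Y36.826
M3 S560
G1 X271.752 Y52.369 F2358
G1 X248.182 Y62.123
G1 X227.267 Y63.408
G1 X226.040 Y53.542
M5
G0 X266.141 Y72.014
M3 S183
G1 X114.965 Y47.572 F2984
M5
G0 X63.274 Y141.247
M3 S560
G1 X76.465 Y141.247 F2358
G1 X76.465 Y113.385
G1 X63.274 Y113.385
G1 X63.274 Y141.247
M5
G0 X91.757 Y102.254
M3 S560
G1 X106.665 Y106.447 F2358
G1 X137.253 Y87.824
G1 X165.710 Y59.734
G1 X174.229 Y35.525
M5
G0 X282.531 Y135.379
M3 S560
G1 X274.961 Y113.959 F2358
G1 X253.541 Y121.529
G1 X261.111 Y142.949
G1 X282.531 Y135.379
M5
G0 X0.000 Y0.000

Since the viewBox matches the mm dimensions, user units are millimetres directly. The only transform is the Y-flip y_m = 148.691 − y_svg.

Shape 1 is a closed polygon drawn with `<path>`. Its stroke #008000 means score at S560, F2358. After flipping Y the toolpath is (68.838,139.486) → (171.029,100.136) → (152.780,41.426) → (205.606,39.421) → (68.838,139.486), returning to the start.

Shape 2 is a cubic bezier drawn with `<path>`. Its stroke #008000 means score at S560, F2358. After flipping Y the toolpath is (280.947,36.826) → (271.752,52.369) → (248.182,62.123) → (227.267,63.408) → (226.040,53.542).

Shape 3 is a line segment drawn with `<polyline>`. Its stroke #ff00ff means engrave at S183, F2984. After flipping Y the toolpath is (266.141,72.014) → (114.965,47.572).

Shape 4 is a rectangle drawn with `<path>`. Its stroke #008000 means score at S560, F2358. After flipping Y the toolpath is (63.274,141.247) → (76.465,141.247) → (76.465,113.385) → (63.274,113.385) → (63.274,141.247), returning to the start.

Shape 5 is a cubic bezier drawn with `<path>`. Its stroke #008000 means score at S560, F2358. After flipping Y the toolpath is (91.757,102.254) → (106.665,106.447) → (137.253,87.824) → (165.710,59.734) → (174.229,35.525).

Shape 6 is a regular polygon drawn with `<polygon>`. Its stroke #008000 means score at S560, F2358. After flipping Y the toolpath is (282.531,135.379) → (274.961,113.959) → (253.541,121.529) → (261.111,142.949) → (282.531,135.379), returning to the start.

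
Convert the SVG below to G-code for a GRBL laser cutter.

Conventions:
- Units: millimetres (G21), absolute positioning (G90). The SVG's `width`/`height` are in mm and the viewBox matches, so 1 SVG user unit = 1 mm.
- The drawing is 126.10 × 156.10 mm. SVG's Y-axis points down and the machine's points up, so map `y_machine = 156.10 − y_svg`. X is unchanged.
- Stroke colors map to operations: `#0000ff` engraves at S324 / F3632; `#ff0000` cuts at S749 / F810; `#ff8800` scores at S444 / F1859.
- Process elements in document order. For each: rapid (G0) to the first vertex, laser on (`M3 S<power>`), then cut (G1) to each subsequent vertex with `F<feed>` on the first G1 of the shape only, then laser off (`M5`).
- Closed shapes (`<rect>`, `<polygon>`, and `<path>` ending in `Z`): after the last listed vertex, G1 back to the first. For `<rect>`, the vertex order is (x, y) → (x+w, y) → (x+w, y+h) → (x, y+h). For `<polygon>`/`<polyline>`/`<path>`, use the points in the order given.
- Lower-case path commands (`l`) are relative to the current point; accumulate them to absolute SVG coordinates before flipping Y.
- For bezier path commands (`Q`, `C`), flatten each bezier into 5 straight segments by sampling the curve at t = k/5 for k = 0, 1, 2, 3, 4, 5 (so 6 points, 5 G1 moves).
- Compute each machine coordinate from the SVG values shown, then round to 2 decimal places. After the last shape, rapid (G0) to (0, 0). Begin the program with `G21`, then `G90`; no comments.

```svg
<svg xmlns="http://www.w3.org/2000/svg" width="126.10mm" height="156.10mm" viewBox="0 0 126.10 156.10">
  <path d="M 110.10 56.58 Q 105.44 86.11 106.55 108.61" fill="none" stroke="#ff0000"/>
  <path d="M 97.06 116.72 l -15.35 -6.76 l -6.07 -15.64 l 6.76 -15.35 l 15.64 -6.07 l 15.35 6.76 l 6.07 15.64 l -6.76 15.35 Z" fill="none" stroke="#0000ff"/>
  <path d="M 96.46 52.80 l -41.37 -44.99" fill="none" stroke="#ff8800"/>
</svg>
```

G21
G90
G0 X110.10 Y99.52
M3 S749
G1 X108.47 Y87.99 F810
G1 X107.30 Y77.02
G1 X106.59 Y66.61
G1 X106.34 Y56.77
G1 X106.55 Y47.49
M5
G0 X97.06 Y39.38
M3 S324
G1 X81.71 Y46.14 F3632
G1 X75.64 Y61.78
G1 X82.40 Y77.13
G1 X98.04 Y83.20
G1 X113.39 Y76.44
G1 X119.46 Y60.80
G1 X112.70 Y45.45
G1 X97.06 Y39.38
M5
G0 X96.46 Y103.30
M3 S444
G1 X55.09 Y148.29 F1859
M5
G0 X0.00 Y0.00

viewBox `0 0 126.10 156.10` with mm width/height → 1 unit = 1 mm. Flip: y_m = 156.10 − y_svg.

**Shape 1** — `<path>` quadratic bezier, stroke `#ff0000` → cut (S749, F810). Control points (SVG): P0=(110.10,56.58), P1=(105.44,86.11), P2=(106.55,108.61); sampled at t=k/5. Machine vertices: (110.10,99.52) → (108.47,87.99) → (107.30,77.02) → (106.59,66.61) → (106.34,56.77) → (106.55,47.49). Open path.

**Shape 2** — `<path>` regular polygon, stroke `#0000ff` → engrave (S324, F3632). Machine vertices: (97.06,39.38) → (81.71,46.14) → (75.64,61.78) → (82.40,77.13) → (98.04,83.20) → (113.39,76.44) → (119.46,60.80) → (112.70,45.45) → (97.06,39.38). Closed: final G1 returns to the first vertex.

**Shape 3** — `<path>` line segment, stroke `#ff8800` → score (S444, F1859). Machine vertices: (96.46,103.30) → (55.09,148.29). Open path.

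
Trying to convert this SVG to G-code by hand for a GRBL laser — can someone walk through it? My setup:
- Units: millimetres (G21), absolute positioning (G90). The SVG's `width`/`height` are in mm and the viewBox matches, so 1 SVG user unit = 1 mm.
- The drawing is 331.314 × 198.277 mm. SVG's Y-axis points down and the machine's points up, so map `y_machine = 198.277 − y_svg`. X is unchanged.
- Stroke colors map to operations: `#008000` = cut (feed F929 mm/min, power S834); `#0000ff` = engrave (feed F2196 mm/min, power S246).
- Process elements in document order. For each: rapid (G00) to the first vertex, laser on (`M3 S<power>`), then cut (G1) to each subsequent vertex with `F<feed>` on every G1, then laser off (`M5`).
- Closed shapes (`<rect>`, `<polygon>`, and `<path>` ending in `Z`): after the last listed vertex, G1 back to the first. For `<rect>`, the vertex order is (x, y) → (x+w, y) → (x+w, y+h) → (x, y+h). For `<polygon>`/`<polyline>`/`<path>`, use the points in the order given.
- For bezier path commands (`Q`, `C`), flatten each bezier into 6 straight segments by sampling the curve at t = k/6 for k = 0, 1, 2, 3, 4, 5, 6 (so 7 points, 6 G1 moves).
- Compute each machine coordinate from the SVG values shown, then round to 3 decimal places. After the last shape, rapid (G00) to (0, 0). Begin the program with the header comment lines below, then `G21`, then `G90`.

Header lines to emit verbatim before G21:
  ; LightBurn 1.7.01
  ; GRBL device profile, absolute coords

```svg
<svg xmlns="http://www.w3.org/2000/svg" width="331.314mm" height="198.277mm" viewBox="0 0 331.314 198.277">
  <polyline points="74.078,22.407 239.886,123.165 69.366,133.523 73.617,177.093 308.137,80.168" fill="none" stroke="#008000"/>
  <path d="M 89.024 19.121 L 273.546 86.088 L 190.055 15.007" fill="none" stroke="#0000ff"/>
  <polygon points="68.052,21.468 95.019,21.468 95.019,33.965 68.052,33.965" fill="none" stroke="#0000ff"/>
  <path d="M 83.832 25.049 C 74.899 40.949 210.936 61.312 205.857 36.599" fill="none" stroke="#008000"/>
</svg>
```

; LightBurn 1.7.01
; GRBL device profile, absolute coords
G21
G90
G00 X74.078 Y175.870
M3 S834
G1 X239.886 Y75.112 F929
G1 X69.366 Y64.754 F929
G1 X73.617 Y21.184 F929
G1 X308.137 Y118.109 F929
M5
G00 X89.024 Y179.156
M3 S246
G1 X273.546 Y112.189 F2196
G1 X190.055 Y183.270 F2196
M5
G00 X68.052 Y176.809
M3 S246
G1 X95.019 Y176.809 F2196
G1 X95.019 Y164.312 F2196
G1 X68.052 Y164.312 F2196
G1 X68.052 Y176.809 F2196
M5
G00 X83.832 Y173.228
M3 S834
G1 X90.122 Y165.135 F929
G1 X112.627 Y157.675 F929
G1 X143.399 Y152.223 F929
G1 X174.493 Y150.156 F929
G1 X197.961 Y152.848 F929
G1 X205.857 Y161.678 F929
M5
G00 X0.000 Y0.000

Since the viewBox matches the mm dimensions, user units are millimetres directly. The only transform is the Y-flip y_m = 198.277 − y_svg.

Shape 1 is a open polyline drawn with `<polyline>`. Its stroke #008000 means cut at S834, F929. After flipping Y the toolpath is (74.078,175.870) → (239.886,75.112) → (69.366,64.754) → (73.617,21.184) → (308.137,118.109).

Shape 2 is a open polyline drawn with `<path>`. Its stroke #0000ff means engrave at S246, F2196. After flipping Y the toolpath is (89.024,179.156) → (273.546,112.189) → (190.055,183.270).

Shape 3 is a rectangle drawn with `<polygon>`. Its stroke #0000ff means engrave at S246, F2196. After flipping Y the toolpath is (68.052,176.809) → (95.019,176.809) → (95.019,164.312) → (68.052,164.312) → (68.052,176.809), returning to the start.

Shape 4 is a cubic bezier drawn with `<path>`. Its stroke #008000 means cut at S834, F929. After flipping Y the toolpath is (83.832,173.228) → (90.122,165.135) → (112.627,157.675) → (143.399,152.223) → (174.493,150.156) → (197.961,152.848) → (205.857,161.678).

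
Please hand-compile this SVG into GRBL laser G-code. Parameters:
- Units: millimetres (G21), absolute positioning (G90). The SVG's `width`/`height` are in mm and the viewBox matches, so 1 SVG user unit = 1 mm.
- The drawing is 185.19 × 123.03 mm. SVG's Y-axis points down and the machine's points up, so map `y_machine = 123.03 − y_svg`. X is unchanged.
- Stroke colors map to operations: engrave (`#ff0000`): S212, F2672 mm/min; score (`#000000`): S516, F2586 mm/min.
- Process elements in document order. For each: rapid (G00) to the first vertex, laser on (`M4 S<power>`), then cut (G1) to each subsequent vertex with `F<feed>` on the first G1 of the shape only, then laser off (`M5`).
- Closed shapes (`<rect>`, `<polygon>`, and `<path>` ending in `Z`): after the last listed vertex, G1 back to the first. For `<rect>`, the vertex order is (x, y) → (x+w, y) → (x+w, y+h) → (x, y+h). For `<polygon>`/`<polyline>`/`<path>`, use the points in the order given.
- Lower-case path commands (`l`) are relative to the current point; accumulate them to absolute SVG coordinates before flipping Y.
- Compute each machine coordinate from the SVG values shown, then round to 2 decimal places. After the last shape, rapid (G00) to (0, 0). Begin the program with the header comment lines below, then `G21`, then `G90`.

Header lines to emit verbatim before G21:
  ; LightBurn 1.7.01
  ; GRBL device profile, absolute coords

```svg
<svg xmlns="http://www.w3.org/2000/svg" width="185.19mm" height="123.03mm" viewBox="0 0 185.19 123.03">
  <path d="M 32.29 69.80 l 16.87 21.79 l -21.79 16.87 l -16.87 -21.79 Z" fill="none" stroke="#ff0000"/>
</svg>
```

Since the viewBox matches the mm dimensions, user units are millimetres directly. The only transform is the Y-flip y_m = 123.03 − y_svg.

Shape 1 is a regular polygon drawn with `<path>`. Its stroke #ff0000 means engrave at S212, F2672. After flipping Y the toolpath is (32.29,53.23) → (49.16,31.44) → (27.37,14.57) → (10.50,36.36) → (32.29,53.23), returning to the start.

; LightBurn 1.7.01
; GRBL device profile, absolute coords
G21
G90
G00 X32.29 Y53.23
M4 S212
G1 X49.16 Y31.44 F2672
G1 X27.37 Y14.57
G1 X10.50 Y36.36
G1 X32.29 Y53.23
M5
G00 X0.00 Y0.00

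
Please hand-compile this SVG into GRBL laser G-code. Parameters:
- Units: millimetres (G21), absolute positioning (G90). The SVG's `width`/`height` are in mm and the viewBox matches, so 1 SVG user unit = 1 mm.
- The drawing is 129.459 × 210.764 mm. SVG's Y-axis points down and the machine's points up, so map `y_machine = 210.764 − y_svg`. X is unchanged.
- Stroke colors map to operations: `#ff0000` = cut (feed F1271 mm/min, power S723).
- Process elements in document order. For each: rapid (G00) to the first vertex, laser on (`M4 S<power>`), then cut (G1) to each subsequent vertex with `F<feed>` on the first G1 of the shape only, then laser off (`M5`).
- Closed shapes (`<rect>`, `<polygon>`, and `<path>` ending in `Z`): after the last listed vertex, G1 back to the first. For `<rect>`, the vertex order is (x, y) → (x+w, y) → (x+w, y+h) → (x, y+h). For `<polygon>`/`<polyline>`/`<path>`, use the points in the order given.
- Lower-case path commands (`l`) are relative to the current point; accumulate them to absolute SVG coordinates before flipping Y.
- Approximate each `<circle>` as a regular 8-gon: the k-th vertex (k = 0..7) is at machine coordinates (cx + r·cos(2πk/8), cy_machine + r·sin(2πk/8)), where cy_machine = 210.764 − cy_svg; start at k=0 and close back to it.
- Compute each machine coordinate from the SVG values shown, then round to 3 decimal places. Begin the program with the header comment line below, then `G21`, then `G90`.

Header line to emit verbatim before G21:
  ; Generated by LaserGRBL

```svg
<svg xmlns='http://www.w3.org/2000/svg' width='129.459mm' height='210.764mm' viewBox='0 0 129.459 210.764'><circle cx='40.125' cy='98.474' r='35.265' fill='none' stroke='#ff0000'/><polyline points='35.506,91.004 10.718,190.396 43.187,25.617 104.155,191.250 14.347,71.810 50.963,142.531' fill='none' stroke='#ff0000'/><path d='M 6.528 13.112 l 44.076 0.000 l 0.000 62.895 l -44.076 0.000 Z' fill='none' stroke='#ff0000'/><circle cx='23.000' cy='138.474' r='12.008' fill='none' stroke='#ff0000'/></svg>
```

viewBox `0 0 129.459 210.764` with mm width/height → 1 unit = 1 mm. Flip: y_m = 210.764 − y_svg.

**Shape 1** — `<circle>` circle, stroke `#ff0000` → cut (S723, F1271). Machine vertices: (75.390,112.290) → (65.061,137.226) → (40.125,147.555) → (15.189,137.226) → (4.860,112.290) → (15.189,87.354) → (40.125,77.025) → (65.061,87.354) → (75.390,112.290). Closed: final G1 returns to the first vertex.

**Shape 2** — `<polyline>` open polyline, stroke `#ff0000` → cut (S723, F1271). Machine vertices: (35.506,119.760) → (10.718,20.368) → (43.187,185.147) → (104.155,19.514) → (14.347,138.954) → (50.963,68.233). Open path.

**Shape 3** — `<path>` rectangle, stroke `#ff0000` → cut (S723, F1271). Machine vertices: (6.528,197.652) → (50.604,197.652) → (50.604,134.757) → (6.528,134.757) → (6.528,197.652). Closed: final G1 returns to the first vertex.

**Shape 4** — `<circle>` circle, stroke `#ff0000` → cut (S723, F1271). Machine vertices: (35.008,72.290) → (31.491,80.781) → (23.000,84.298) → (14.509,80.781) → (10.992,72.290) → (14.509,63.799) → (23.000,60.282) → (31.491,63.799) → (35.008,72.290). Closed: final G1 returns to the first vertex.

; Generated by LaserGRBL
G21
G90
G00 X75.390 Y112.290
M4 S723
G1 X65.061 Y137.226 F1271
G1 X40.125 Y147.555
G1 X15.189 Y137.226
G1 X4.860 Y112.290
G1 X15.189 Y87.354
G1 X40.125 Y77.025
G1 X65.061 Y87.354
G1 X75.390 Y112.290
M5
G00 X35.506 Y119.760
M4 S723
G1 X10.718 Y20.368 F1271
G1 X43.187 Y185.147
G1 X104.155 Y19.514
G1 X14.347 Y138.954
G1 X50.963 Y68.233
M5
G00 X6.528 Y197.652
M4 S723
G1 X50.604 Y197.652 F1271
G1 X50.604 Y134.757
G1 X6.528 Y134.757
G1 X6.528 Y197.652
M5
G00 X35.008 Y72.290
M4 S723
G1 X31.491 Y80.781 F1271
G1 X23.000 Y84.298
G1 X14.509 Y80.781
G1 X10.992 Y72.290
G1 X14.509 Y63.799
G1 X23.000 Y60.282
G1 X31.491 Y63.799
G1 X35.008 Y72.290
M5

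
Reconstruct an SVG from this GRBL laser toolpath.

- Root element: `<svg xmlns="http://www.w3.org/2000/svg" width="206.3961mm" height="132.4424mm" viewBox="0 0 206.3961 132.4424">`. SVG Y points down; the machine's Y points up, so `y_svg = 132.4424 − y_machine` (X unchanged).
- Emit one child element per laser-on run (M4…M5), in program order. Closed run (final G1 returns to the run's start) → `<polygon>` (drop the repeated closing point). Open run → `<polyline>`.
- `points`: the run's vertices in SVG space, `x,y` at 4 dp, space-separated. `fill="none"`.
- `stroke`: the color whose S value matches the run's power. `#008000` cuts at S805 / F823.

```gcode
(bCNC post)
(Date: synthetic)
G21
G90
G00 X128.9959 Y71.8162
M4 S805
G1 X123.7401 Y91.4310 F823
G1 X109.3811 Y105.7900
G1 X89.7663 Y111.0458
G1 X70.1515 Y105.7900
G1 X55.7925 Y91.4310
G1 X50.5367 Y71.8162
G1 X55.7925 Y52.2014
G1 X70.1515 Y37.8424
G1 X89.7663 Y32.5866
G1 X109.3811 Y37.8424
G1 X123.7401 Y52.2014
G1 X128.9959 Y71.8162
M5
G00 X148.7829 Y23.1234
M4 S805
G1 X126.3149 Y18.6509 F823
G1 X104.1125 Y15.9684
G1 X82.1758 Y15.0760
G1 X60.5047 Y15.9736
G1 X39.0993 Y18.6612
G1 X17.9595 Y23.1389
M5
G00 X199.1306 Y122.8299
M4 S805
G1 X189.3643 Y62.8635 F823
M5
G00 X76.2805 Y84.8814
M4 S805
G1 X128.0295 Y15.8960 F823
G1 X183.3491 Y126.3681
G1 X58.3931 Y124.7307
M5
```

Machine Y-up, SVG Y-down with viewBox height 132.4424, so y_svg = 132.4424 − y_machine; X carries over. Every run uses S805, so all elements get stroke `#008000` (cut).

Run 1: The run returns to its start, so emit a `<polygon>` with points (Y-flipped): 128.9959,60.6262 123.7401,41.0114 109.3811,26.6524 89.7663,21.3966 70.1515,26.6524 55.7925,41.0114 50.5367,60.6262 55.7925,80.2410 70.1515,94.6000 89.7663,99.8558 109.3811,94.6000 123.7401,80.2410.

Run 2: The run is open, so emit a `<polyline>` with points (Y-flipped): 148.7829,109.3190 126.3149,113.7915 104.1125,116.4740 82.1758,117.3664 60.5047,116.4688 39.0993,113.7812 17.9595,109.3035.

Run 3: The run is open, so emit a `<polyline>` with points (Y-flipped): 199.1306,9.6125 189.3643,69.5789.

Run 4: The run is open, so emit a `<polyline>` with points (Y-flipped): 76.2805,47.5610 128.0295,116.5464 183.3491,6.0743 58.3931,7.7117.

<svg xmlns="http://www.w3.org/2000/svg" width="206.3961mm" height="132.4424mm" viewBox="0 0 206.3961 132.4424">
  <polygon points="128.9959,60.6262 123.7401,41.0114 109.3811,26.6524 89.7663,21.3966 70.1515,26.6524 55.7925,41.0114 50.5367,60.6262 55.7925,80.2410 70.1515,94.6000 89.7663,99.8558 109.3811,94.6000 123.7401,80.2410" fill="none" stroke="#008000"/>
  <polyline points="148.7829,109.3190 126.3149,113.7915 104.1125,116.4740 82.1758,117.3664 60.5047,116.4688 39.0993,113.7812 17.9595,109.3035" fill="none" stroke="#008000"/>
  <polyline points="199.1306,9.6125 189.3643,69.5789" fill="none" stroke="#008000"/>
  <polyline points="76.2805,47.5610 128.0295,116.5464 183.3491,6.0743 58.3931,7.7117" fill="none" stroke="#008000"/>
</svg>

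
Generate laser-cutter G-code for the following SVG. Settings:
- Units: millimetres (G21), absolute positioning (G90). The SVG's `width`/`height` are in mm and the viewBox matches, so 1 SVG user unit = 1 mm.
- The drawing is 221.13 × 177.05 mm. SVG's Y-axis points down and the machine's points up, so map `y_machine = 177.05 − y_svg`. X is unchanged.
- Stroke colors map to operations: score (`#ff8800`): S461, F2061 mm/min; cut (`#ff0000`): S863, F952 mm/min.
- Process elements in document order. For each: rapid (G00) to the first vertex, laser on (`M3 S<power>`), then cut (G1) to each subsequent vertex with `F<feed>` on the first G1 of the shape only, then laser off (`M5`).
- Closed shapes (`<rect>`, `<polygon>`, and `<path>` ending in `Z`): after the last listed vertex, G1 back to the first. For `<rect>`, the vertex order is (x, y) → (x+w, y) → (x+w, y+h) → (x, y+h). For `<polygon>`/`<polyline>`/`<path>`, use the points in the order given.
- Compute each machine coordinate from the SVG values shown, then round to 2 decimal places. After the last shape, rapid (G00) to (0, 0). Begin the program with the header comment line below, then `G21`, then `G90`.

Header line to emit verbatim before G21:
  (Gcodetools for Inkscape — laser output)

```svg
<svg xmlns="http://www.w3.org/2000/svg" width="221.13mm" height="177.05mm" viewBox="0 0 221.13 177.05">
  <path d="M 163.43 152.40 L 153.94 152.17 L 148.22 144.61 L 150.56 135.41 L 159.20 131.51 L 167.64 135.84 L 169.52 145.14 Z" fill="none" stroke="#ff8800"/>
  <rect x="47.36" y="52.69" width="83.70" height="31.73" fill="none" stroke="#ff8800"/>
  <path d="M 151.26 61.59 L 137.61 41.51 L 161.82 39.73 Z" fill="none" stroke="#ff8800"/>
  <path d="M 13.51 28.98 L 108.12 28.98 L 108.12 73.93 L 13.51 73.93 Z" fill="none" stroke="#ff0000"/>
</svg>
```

viewBox `0 0 221.13 177.05` with mm width/height → 1 unit = 1 mm. Flip: y_m = 177.05 − y_svg.

**Shape 1** — `<path>` regular polygon, stroke `#ff8800` → score (S461, F2061). Machine vertices: (163.43,24.65) → (153.94,24.88) → (148.22,32.44) → (150.56,41.64) → (159.20,45.54) → (167.64,41.21) → (169.52,31.91) → (163.43,24.65). Closed: final G1 returns to the first vertex.

**Shape 2** — `<rect>` rectangle, stroke `#ff8800` → score (S461, F2061). Machine vertices: (47.36,124.36) → (131.06,124.36) → (131.06,92.63) → (47.36,92.63) → (47.36,124.36). Closed: final G1 returns to the first vertex.

**Shape 3** — `<path>` regular polygon, stroke `#ff8800` → score (S461, F2061). Machine vertices: (151.26,115.46) → (137.61,135.54) → (161.82,137.32) → (151.26,115.46). Closed: final G1 returns to the first vertex.

**Shape 4** — `<path>` rectangle, stroke `#ff0000` → cut (S863, F952). Machine vertices: (13.51,148.07) → (108.12,148.07) → (108.12,103.12) → (13.51,103.12) → (13.51,148.07). Closed: final G1 returns to the first vertex.

(Gcodetools for Inkscape — laser output)
G21
G90
G00 X163.43 Y24.65
M3 S461
G1 X153.94 Y24.88 F2061
G1 X148.22 Y32.44
G1 X150.56 Y41.64
G1 X159.20 Y45.54
G1 X167.64 Y41.21
G1 X169.52 Y31.91
G1 X163.43 Y24.65
M5
G00 X47.36 Y124.36
M3 S461
G1 X131.06 Y124.36 F2061
G1 X131.06 Y92.63
G1 X47.36 Y92.63
G1 X47.36 Y124.36
M5
G00 X151.26 Y115.46
M3 S461
G1 X137.61 Y135.54 F2061
G1 X161.82 Y137.32
G1 X151.26 Y115.46
M5
G00 X13.51 Y148.07
M3 S863
G1 X108.12 Y148.07 F952
G1 X108.12 Y103.12
G1 X13.51 Y103.12
G1 X13.51 Y148.07
M5
G00 X0.00 Y0.00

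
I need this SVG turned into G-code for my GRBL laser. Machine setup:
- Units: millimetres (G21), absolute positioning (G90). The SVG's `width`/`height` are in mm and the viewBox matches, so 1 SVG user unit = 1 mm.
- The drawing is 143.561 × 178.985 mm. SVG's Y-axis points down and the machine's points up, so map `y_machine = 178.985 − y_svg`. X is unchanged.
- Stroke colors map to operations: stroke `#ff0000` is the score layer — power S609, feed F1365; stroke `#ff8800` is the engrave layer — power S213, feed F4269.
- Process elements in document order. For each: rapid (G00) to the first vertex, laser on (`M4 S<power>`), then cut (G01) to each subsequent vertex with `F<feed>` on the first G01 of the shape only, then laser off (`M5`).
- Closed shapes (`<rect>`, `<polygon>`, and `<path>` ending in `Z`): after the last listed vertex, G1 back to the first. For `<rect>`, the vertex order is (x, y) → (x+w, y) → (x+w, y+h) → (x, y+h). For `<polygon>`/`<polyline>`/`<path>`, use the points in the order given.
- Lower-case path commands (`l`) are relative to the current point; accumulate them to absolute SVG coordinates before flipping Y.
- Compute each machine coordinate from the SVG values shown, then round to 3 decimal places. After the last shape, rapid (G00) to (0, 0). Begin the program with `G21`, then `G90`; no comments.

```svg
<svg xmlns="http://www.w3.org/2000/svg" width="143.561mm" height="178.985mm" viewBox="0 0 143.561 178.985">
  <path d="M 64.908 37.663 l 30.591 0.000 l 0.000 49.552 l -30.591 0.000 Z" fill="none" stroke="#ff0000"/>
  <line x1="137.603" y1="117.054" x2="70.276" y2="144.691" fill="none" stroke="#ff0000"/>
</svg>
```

G21
G90
G00 X64.908 Y141.322
M4 S609
G01 X95.499 Y141.322 F1365
G01 X95.499 Y91.770
G01 X64.908 Y91.770
G01 X64.908 Y141.322
M5
G00 X137.603 Y61.931
M4 S609
G01 X70.276 Y34.294 F1365
M5
G00 X0.000 Y0.000

viewBox `0 0 143.561 178.985` with mm width/height → 1 unit = 1 mm. Flip: y_m = 178.985 − y_svg.

**Shape 1** — `<path>` rectangle, stroke `#ff0000` → score (S609, F1365). Machine vertices: (64.908,141.322) → (95.499,141.322) → (95.499,91.770) → (64.908,91.770) → (64.908,141.322). Closed: final G1 returns to the first vertex.

**Shape 2** — `<line>` line segment, stroke `#ff0000` → score (S609, F1365). Machine vertices: (137.603,61.931) → (70.276,34.294). Open path.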